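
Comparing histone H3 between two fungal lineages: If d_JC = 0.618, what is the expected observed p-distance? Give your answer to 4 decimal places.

0.4210

p = (3/4)(1 − e^(−4d/3)) = 0.75 × (1 − e^(-0.824)) = 0.75 × (1 − 0.438673) = 0.420995.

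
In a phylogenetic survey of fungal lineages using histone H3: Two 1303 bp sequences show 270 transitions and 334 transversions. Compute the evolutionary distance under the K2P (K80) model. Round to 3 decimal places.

P = 270/1303 ≈ 0.207214 and Q = 334/1303 ≈ 0.256332.
Under the Kimura two-parameter model, d = −½ ln(1 − 2P − Q) − ¼ ln(1 − 2Q).
1 − 2P − Q = 0.32924, giving −½ ln(0.32924) = 0.555484.
1 − 2Q = 0.487336, giving −¼ ln(0.487336) = 0.179700.
d = 0.555484 + 0.179700 = 0.735184.

0.735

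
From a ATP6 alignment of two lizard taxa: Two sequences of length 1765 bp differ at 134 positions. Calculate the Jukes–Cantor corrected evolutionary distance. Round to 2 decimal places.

p = 134/1765 ≈ 0.075921.
d = −(3/4) ln(1 − 4p/3) = −0.75 ln(1 − 0.101228) = −0.75 ln(0.898772)
  = −0.75 × (-0.106726) = 0.080045 substitutions/site.

0.08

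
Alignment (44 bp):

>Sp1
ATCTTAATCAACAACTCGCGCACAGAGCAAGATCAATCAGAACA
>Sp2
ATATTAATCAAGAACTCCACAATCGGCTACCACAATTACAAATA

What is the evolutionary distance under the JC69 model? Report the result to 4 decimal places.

0.6987

The sequences differ at 20 of 44 sites, so p = 20/44 ≈ 0.454545.
d = −(3/4) ln(1 − 4p/3) = −0.75 ln(1 − 0.60606) = −0.75 ln(0.39394)
  = −0.75 × (-0.931557) = 0.698668 substitutions/site.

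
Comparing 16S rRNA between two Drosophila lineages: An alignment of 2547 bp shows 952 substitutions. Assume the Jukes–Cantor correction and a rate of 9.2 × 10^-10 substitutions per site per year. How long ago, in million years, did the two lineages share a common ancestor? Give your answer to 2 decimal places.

281.20

p = 952/2547 ≈ 0.373773.
d = −(3/4) ln(1 − 4p/3) = −0.75 ln(1 − 0.498364) = −0.75 ln(0.501636)
  = −0.75 × (-0.689881) = 0.517411 substitutions/site.
Under a molecular clock d = 2μt, so t = d/(2μ) = 0.517411 / (2 × 9.2 × 10^-10) = 281.20 million years.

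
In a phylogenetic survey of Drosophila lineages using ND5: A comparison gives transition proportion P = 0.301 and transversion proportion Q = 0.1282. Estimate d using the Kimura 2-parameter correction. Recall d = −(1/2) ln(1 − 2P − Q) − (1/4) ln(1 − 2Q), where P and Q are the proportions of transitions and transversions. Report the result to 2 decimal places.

Under the Kimura two-parameter model, d = −½ ln(1 − 2P − Q) − ¼ ln(1 − 2Q).
1 − 2P − Q = 0.2698, giving −½ ln(0.2698) = 0.655037.
1 − 2Q = 0.7436, giving −¼ ln(0.7436) = 0.074063.
d = 0.655037 + 0.074063 = 0.729100.

0.73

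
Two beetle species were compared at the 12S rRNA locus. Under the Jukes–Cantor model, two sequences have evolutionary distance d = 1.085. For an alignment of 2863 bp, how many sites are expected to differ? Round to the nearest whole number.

Invert JC69: p = (3/4)(1 − e^(−4d/3)) = 0.75 × (1 − e^(-1.446667)) = 0.75 × (1 − 0.235353) = 0.573485.
Expected differing sites = pL ≈ 0.573485 × 2863 = 1641.887555 ≈ 1642.

1642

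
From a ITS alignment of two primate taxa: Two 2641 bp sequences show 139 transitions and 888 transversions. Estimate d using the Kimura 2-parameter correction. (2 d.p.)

P = 139/2641 ≈ 0.052632 and Q = 888/2641 ≈ 0.336236.
Under the Kimura two-parameter model, d = −½ ln(1 − 2P − Q) − ¼ ln(1 − 2Q).
1 − 2P − Q = 0.5585, giving −½ ln(0.5585) = 0.291250.
1 − 2Q = 0.327528, giving −¼ ln(0.327528) = 0.279045.
d = 0.291250 + 0.279045 = 0.570295.

0.57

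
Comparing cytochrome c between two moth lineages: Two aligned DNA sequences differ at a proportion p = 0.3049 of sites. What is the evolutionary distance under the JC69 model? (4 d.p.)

0.3913

d = −(3/4) ln(1 − 4p/3) = −0.75 ln(1 − 0.406533) = −0.75 ln(0.593467)
  = −0.75 × (-0.521774) = 0.391331 substitutions/site.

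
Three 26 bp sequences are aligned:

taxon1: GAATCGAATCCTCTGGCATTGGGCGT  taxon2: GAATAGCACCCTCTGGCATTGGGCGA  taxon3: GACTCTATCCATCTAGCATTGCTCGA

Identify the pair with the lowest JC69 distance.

taxon1 and taxon2

taxon1–taxon2: 4/26 differ, p = 0.154, d = 0.172.
taxon1–taxon3: 9/26 differ, p = 0.346, d = 0.464.
taxon2–taxon3: 9/26 differ, p = 0.346, d = 0.464.
The smallest distance is between taxon1 and taxon2.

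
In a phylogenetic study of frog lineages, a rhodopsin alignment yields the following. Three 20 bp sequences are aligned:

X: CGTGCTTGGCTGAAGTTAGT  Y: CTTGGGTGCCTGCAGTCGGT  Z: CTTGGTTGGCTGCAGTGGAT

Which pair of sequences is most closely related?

X–Y: 7/20 differ, p = 0.350, d = 0.471.
X–Z: 6/20 differ, p = 0.300, d = 0.383.
Y–Z: 4/20 differ, p = 0.200, d = 0.233.
The smallest distance is between Y and Z.

Y and Z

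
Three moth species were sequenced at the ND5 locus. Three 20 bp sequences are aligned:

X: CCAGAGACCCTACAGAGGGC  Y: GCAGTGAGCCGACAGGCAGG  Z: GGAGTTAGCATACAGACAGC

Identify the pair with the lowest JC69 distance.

Y and Z

X–Y: 8/20 differ, p = 0.400, d = 0.572.
X–Z: 8/20 differ, p = 0.400, d = 0.572.
Y–Z: 6/20 differ, p = 0.300, d = 0.383.
The smallest distance is between Y and Z.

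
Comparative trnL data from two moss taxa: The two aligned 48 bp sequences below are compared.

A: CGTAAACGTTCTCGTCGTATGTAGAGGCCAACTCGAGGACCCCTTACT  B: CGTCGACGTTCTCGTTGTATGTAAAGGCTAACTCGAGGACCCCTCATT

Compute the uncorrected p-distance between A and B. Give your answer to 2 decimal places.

0.15

The sequences differ at 7 of 48 positions (sites 4, 5, 16, 24, 29, 45, 47).
p = 7/48 = 0.145833… ≈ 0.15 (to 2 d.p.).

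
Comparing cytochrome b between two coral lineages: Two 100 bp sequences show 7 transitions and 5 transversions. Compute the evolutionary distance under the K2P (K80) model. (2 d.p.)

0.13

P = 7/100 = 0.07 and Q = 5/100 = 0.05.
Under the Kimura two-parameter model, d = −½ ln(1 − 2P − Q) − ¼ ln(1 − 2Q).
1 − 2P − Q = 0.81, giving −½ ln(0.81) = 0.105361.
1 − 2Q = 0.9, giving −¼ ln(0.9) = 0.026340.
d = 0.105361 + 0.026340 = 0.131701.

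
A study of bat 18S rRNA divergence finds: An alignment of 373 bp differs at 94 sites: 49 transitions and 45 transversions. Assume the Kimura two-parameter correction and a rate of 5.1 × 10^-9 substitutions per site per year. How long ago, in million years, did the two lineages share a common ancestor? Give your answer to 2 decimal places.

30.47

P = 49/373 ≈ 0.131367 and Q = 45/373 ≈ 0.120643.
Under the Kimura two-parameter model, d = −½ ln(1 − 2P − Q) − ¼ ln(1 − 2Q).
1 − 2P − Q = 0.616623, giving −½ ln(0.616623) = 0.241749.
1 − 2Q = 0.758714, giving −¼ ln(0.758714) = 0.069033.
d = 0.241749 + 0.069033 = 0.310782.
Under a molecular clock d = 2μt, so t = d/(2μ) = 0.310782 / (2 × 5.1 × 10^-9) = 30.47 million years.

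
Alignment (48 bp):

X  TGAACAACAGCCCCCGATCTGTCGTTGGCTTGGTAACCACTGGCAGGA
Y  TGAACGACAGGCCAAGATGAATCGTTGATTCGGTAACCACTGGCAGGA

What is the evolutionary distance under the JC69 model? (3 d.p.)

0.244

The sequences differ at 10 of 48 sites (6, 11, 14, 15, 19, 20, 21, 28, 29, 31), so p = 10/48 ≈ 0.208333.
d = −(3/4) ln(1 − 4p/3) = −0.75 ln(1 − 0.277777) = −0.75 ln(0.722223)
  = −0.75 × (-0.325421) = 0.244066 substitutions/site.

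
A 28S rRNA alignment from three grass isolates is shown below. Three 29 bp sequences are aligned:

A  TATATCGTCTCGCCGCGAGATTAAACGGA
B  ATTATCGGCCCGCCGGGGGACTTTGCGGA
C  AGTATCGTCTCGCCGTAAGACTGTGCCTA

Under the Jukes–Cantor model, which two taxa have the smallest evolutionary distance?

B and C

A–B: 10/29 differ, p = 0.345, d = 0.462.
A–C: 10/29 differ, p = 0.345, d = 0.462.
B–C: 9/29 differ, p = 0.310, d = 0.401.
The smallest distance is between B and C.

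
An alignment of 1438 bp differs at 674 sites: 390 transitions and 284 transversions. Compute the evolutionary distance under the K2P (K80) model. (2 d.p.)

0.80

P = 390/1438 ≈ 0.27121 and Q = 284/1438 ≈ 0.197497.
Under the Kimura two-parameter model, d = −½ ln(1 − 2P − Q) − ¼ ln(1 − 2Q).
1 − 2P − Q = 0.260083, giving −½ ln(0.260083) = 0.673377.
1 − 2Q = 0.605006, giving −¼ ln(0.605006) = 0.125629.
d = 0.673377 + 0.125629 = 0.799006.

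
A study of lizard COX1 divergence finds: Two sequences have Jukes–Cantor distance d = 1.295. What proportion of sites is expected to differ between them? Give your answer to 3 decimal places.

0.617

p = (3/4)(1 − e^(−4d/3)) = 0.75 × (1 − e^(-1.726667)) = 0.75 × (1 − 0.177876) = 0.616593.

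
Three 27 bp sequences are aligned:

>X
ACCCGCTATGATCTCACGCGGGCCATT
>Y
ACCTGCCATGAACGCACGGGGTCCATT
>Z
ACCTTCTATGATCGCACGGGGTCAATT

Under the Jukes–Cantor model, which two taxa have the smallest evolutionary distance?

X–Y: 6/27 differ, p = 0.222, d = 0.264.
X–Z: 6/27 differ, p = 0.222, d = 0.264.
Y–Z: 4/27 differ, p = 0.148, d = 0.165.
The smallest distance is between Y and Z.

Y and Z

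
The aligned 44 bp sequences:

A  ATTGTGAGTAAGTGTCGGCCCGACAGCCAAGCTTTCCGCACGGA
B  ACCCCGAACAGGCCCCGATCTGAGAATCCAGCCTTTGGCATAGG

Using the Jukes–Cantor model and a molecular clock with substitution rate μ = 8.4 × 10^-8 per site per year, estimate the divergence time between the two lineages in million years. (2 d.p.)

5.33

The sequences differ at 23 of 44 sites, so p = 23/44 ≈ 0.522727.
d = −(3/4) ln(1 − 4p/3) = −0.75 ln(1 − 0.696969) = −0.75 ln(0.303031)
  = −0.75 × (-1.193920) = 0.895440 substitutions/site.
Under a molecular clock d = 2μt, so t = d/(2μ) = 0.895440 / (2 × 8.4 × 10^-8) = 5.33 million years.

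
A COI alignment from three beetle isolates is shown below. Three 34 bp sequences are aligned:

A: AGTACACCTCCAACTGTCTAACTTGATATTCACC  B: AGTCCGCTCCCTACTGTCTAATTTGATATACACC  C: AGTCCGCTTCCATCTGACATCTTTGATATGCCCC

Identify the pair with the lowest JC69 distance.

A and B

A–B: 7/34 differ, p = 0.206, d = 0.241.
A–C: 11/34 differ, p = 0.324, d = 0.423.
B–C: 9/34 differ, p = 0.265, d = 0.326.
The smallest distance is between A and B.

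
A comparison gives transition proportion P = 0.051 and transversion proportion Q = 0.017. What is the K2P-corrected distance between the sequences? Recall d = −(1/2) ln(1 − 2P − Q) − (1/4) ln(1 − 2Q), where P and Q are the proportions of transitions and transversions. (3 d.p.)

Under the Kimura two-parameter model, d = −½ ln(1 − 2P − Q) − ¼ ln(1 − 2Q).
1 − 2P − Q = 0.881, giving −½ ln(0.881) = 0.063349.
1 − 2Q = 0.966, giving −¼ ln(0.966) = 0.008648.
d = 0.063349 + 0.008648 = 0.071997.

0.072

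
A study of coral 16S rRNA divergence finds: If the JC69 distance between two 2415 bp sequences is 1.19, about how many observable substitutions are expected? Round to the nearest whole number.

1441

Invert JC69: p = (3/4)(1 − e^(−4d/3)) = 0.75 × (1 − e^(-1.586667)) = 0.75 × (1 − 0.204606) = 0.596546.
Expected differing sites = pL ≈ 0.596546 × 2415 = 1440.65859 ≈ 1441.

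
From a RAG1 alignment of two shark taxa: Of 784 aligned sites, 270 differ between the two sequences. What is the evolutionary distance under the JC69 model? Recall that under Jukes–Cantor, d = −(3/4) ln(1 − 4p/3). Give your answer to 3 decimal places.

0.461

p = 270/784 ≈ 0.344388.
d = −(3/4) ln(1 − 4p/3) = −0.75 ln(1 − 0.459184) = −0.75 ln(0.540816)
  = −0.75 × (-0.614676) = 0.461007 substitutions/site.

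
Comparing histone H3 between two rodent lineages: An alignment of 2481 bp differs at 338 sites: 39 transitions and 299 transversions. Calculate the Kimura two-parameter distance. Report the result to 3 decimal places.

0.151

P = 39/2481 ≈ 0.015719 and Q = 299/2481 ≈ 0.120516.
Under the Kimura two-parameter model, d = −½ ln(1 − 2P − Q) − ¼ ln(1 − 2Q).
1 − 2P − Q = 0.848046, giving −½ ln(0.848046) = 0.082410.
1 − 2Q = 0.758968, giving −¼ ln(0.758968) = 0.068949.
d = 0.082410 + 0.068949 = 0.151359.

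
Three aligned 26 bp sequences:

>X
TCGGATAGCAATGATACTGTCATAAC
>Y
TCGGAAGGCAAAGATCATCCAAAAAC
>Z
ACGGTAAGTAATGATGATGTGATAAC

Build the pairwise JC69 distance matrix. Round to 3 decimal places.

d(X,Y) = 0.464, d(X,Z) = 0.334, d(Y,Z) = 0.539

X–Y: 9/26 sites differ → p ≈ 0.346154, d = −0.75 ln(1 − 0.461539) = 0.464280 ≈ 0.464.
X–Z: 7/26 sites differ → p ≈ 0.269231, d = −0.75 ln(1 − 0.358975) = 0.333515 ≈ 0.334.
Y–Z: 10/26 sites differ → p ≈ 0.384615, d = −0.75 ln(1 − 0.51282) = 0.539341 ≈ 0.539.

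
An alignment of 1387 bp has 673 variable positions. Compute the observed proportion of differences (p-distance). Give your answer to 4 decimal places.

0.4852

p = 673/1387 = 0.485219… ≈ 0.4852 (to 4 d.p.).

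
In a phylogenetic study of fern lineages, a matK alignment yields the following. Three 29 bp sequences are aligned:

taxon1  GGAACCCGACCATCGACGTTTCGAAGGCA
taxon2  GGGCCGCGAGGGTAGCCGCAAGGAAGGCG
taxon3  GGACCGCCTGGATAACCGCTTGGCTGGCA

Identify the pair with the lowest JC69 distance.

taxon1–taxon2: 13/29 differ, p = 0.448, d = 0.683.
taxon1–taxon3: 13/29 differ, p = 0.448, d = 0.683.
taxon2–taxon3: 10/29 differ, p = 0.345, d = 0.462.
The smallest distance is between taxon2 and taxon3.

taxon2 and taxon3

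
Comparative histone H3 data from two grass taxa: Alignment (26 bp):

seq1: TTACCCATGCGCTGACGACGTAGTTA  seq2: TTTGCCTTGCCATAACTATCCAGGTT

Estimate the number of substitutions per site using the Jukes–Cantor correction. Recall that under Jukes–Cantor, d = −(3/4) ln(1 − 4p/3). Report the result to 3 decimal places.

0.717

The sequences differ at 12 of 26 sites, so p = 12/26 ≈ 0.461538.
d = −(3/4) ln(1 − 4p/3) = −0.75 ln(1 − 0.615384) = −0.75 ln(0.384616)
  = −0.75 × (-0.955510) = 0.716633 substitutions/site.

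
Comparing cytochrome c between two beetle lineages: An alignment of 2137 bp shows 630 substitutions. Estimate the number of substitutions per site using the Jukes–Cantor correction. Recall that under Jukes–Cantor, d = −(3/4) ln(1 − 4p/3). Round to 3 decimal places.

p = 630/2137 ≈ 0.294806.
d = −(3/4) ln(1 − 4p/3) = −0.75 ln(1 − 0.393075) = −0.75 ln(0.606925)
  = −0.75 × (-0.499350) = 0.374513 substitutions/site.

0.375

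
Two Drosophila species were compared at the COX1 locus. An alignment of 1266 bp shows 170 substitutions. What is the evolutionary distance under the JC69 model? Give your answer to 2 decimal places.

p = 170/1266 ≈ 0.134281.
d = −(3/4) ln(1 − 4p/3) = −0.75 ln(1 − 0.179041) = −0.75 ln(0.820959)
  = −0.75 × (-0.197282) = 0.147962 substitutions/site.

0.15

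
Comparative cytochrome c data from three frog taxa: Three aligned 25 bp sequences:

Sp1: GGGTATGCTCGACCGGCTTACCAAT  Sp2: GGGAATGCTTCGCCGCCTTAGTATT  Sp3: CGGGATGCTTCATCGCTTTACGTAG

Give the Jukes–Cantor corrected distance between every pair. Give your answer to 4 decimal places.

Sp1–Sp2: 8/25 sites differ → p = 0.32, d = −0.75 ln(1 − 0.426667) = 0.417216 ≈ 0.4172.
Sp1–Sp3: 10/25 sites differ → p = 0.4, d = −0.75 ln(1 − 0.533333) = 0.571605 ≈ 0.5716.
Sp2–Sp3: 10/25 sites differ → p = 0.4, d = −0.75 ln(1 − 0.533333) = 0.571605 ≈ 0.5716.

d(Sp1,Sp2) = 0.4172, d(Sp1,Sp3) = 0.5716, d(Sp2,Sp3) = 0.5716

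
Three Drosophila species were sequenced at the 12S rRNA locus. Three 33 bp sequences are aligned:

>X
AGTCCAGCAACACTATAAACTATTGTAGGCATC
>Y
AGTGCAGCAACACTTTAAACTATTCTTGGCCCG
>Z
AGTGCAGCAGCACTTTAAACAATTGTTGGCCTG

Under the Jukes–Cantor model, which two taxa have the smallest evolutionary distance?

X–Y: 7/33 differ, p = 0.212, d = 0.249.
X–Z: 7/33 differ, p = 0.212, d = 0.249.
Y–Z: 4/33 differ, p = 0.121, d = 0.132.
The smallest distance is between Y and Z.

Y and Z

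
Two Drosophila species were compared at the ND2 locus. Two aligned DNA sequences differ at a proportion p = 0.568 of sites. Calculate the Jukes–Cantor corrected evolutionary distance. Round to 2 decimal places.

1.06

d = −(3/4) ln(1 − 4p/3) = −0.75 ln(1 − 0.757333) = −0.75 ln(0.242667)
  = −0.75 × (-1.416065) = 1.062049 substitutions/site.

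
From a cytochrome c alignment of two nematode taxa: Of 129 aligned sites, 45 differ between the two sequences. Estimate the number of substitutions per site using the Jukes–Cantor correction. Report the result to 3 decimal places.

0.469

p = 45/129 ≈ 0.348837.
d = −(3/4) ln(1 − 4p/3) = −0.75 ln(1 − 0.465116) = −0.75 ln(0.534884)
  = −0.75 × (-0.625705) = 0.469279 substitutions/site.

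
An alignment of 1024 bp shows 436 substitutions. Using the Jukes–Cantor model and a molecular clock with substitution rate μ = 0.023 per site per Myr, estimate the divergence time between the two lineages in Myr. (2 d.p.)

p = 436/1024 ≈ 0.425781.
d = −(3/4) ln(1 − 4p/3) = −0.75 ln(1 − 0.567708) = −0.75 ln(0.432292)
  = −0.75 × (-0.838654) = 0.628991 substitutions/site.
Under a molecular clock d = 2μt, so t = d/(2μ) = 0.628991 / (2 × 0.023) = 13.67 Myr.

13.67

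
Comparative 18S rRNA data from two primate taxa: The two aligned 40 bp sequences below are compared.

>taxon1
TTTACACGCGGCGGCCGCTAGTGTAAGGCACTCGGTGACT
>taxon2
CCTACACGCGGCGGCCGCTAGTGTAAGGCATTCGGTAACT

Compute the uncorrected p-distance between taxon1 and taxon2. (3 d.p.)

0.100

The sequences differ at 4 of 40 positions (sites 1, 2, 31, 37).
p = 4/40 = 0.100.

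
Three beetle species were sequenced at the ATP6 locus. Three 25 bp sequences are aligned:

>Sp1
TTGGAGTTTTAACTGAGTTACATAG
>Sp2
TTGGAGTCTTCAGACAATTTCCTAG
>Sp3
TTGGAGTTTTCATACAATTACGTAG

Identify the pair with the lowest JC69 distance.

Sp2 and Sp3

Sp1–Sp2: 8/25 differ, p = 0.320, d = 0.417.
Sp1–Sp3: 6/25 differ, p = 0.240, d = 0.289.
Sp2–Sp3: 4/25 differ, p = 0.160, d = 0.180.
The smallest distance is between Sp2 and Sp3.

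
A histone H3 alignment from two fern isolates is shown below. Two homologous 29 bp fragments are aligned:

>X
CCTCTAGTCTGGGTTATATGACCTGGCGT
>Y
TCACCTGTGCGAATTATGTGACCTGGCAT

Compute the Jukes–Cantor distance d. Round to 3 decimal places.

0.462

The sequences differ at 10 of 29 sites (1, 3, 5, 6, 9, 10, 12, 13, 18, 28), so p = 10/29 ≈ 0.344828.
d = −(3/4) ln(1 − 4p/3) = −0.75 ln(1 − 0.459771) = −0.75 ln(0.540229)
  = −0.75 × (-0.615762) = 0.461822 substitutions/site.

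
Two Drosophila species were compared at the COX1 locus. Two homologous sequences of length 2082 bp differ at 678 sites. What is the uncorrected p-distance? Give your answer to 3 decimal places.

p = 678/2082 = 0.325648… ≈ 0.326 (to 3 d.p.).

0.326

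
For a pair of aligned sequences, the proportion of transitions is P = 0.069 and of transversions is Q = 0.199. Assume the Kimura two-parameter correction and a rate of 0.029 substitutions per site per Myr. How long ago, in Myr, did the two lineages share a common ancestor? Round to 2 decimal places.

Under the Kimura two-parameter model, d = −½ ln(1 − 2P − Q) − ¼ ln(1 − 2Q).
1 − 2P − Q = 0.663, giving −½ ln(0.663) = 0.205490.
1 − 2Q = 0.602, giving −¼ ln(0.602) = 0.126874.
d = 0.205490 + 0.126874 = 0.332364.
Under a molecular clock d = 2μt, so t = d/(2μ) = 0.332364 / (2 × 0.029) = 5.73 Myr.

5.73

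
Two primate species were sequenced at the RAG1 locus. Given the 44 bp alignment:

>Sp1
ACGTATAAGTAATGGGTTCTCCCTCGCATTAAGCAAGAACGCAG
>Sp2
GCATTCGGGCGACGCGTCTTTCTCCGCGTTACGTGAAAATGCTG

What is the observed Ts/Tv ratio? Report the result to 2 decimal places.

Transitions are A↔G and C↔T; transversions are all other mismatches.
Transitions: 18. Transversions: 4.
R = 18/4 = 4.50.

4.50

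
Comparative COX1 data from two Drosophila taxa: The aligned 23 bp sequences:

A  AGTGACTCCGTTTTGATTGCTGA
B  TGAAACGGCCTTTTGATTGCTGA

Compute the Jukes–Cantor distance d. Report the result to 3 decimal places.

0.321

The sequences differ at 6 of 23 sites (1, 3, 4, 7, 8, 10), so p = 6/23 ≈ 0.26087.
d = −(3/4) ln(1 − 4p/3) = −0.75 ln(1 − 0.347827) = −0.75 ln(0.652173)
  = −0.75 × (-0.427445) = 0.320584 substitutions/site.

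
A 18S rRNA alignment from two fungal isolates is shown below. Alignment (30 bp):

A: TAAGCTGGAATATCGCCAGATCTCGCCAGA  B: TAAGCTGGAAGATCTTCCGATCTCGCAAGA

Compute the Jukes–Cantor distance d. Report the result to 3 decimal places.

0.188

The sequences differ at 5 of 30 sites (11, 15, 16, 18, 27), so p = 5/30 ≈ 0.166667.
d = −(3/4) ln(1 − 4p/3) = −0.75 ln(1 − 0.222223) = −0.75 ln(0.777777)
  = −0.75 × (-0.251315) = 0.188486 substitutions/site.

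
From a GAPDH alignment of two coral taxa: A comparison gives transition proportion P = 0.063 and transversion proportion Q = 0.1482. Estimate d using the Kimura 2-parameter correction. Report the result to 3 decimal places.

Under the Kimura two-parameter model, d = −½ ln(1 − 2P − Q) − ¼ ln(1 − 2Q).
1 − 2P − Q = 0.7258, giving −½ ln(0.7258) = 0.160240.
1 − 2Q = 0.7036, giving −¼ ln(0.7036) = 0.087886.
d = 0.160240 + 0.087886 = 0.248126.

0.248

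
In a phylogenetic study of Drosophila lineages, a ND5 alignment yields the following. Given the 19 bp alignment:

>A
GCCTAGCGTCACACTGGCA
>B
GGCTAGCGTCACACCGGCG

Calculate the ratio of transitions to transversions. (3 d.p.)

2.000

Transitions are A↔G and C↔T; transversions are all other mismatches.
Transitions: 2. Transversions: 1.
R = 2/1 = 2.000.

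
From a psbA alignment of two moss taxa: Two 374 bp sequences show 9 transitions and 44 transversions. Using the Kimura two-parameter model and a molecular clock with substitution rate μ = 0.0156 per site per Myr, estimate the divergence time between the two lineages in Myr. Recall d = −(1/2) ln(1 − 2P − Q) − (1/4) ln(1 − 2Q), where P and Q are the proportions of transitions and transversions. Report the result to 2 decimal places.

5.05

P = 9/374 ≈ 0.024064 and Q = 44/374 ≈ 0.117647.
Under the Kimura two-parameter model, d = −½ ln(1 − 2P − Q) − ¼ ln(1 − 2Q).
1 − 2P − Q = 0.834225, giving −½ ln(0.834225) = 0.090626.
1 − 2Q = 0.764706, giving −¼ ln(0.764706) = 0.067066.
d = 0.090626 + 0.067066 = 0.157692.
Under a molecular clock d = 2μt, so t = d/(2μ) = 0.157692 / (2 × 0.0156) = 5.05 Myr.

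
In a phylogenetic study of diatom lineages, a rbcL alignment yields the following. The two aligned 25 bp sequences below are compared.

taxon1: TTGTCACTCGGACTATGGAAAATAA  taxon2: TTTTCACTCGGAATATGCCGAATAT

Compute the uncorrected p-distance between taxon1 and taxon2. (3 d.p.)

The sequences differ at 6 of 25 positions (sites 3, 13, 18, 19, 20, 25).
p = 6/25 = 0.240.

0.240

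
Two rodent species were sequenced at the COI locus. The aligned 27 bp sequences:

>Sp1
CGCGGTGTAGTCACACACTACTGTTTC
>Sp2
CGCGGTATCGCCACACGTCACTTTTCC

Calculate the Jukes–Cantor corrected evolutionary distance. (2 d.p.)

0.38

The sequences differ at 8 of 27 sites (7, 9, 11, 17, 18, 19, 23, 26), so p = 8/27 ≈ 0.296296.
d = −(3/4) ln(1 − 4p/3) = −0.75 ln(1 − 0.395061) = −0.75 ln(0.604939)
  = −0.75 × (-0.502628) = 0.376971 substitutions/site.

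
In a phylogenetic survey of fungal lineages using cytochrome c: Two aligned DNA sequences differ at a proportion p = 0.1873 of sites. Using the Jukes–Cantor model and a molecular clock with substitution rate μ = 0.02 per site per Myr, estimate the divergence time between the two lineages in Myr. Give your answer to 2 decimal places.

5.39

d = −(3/4) ln(1 − 4p/3) = −0.75 ln(1 − 0.249733) = −0.75 ln(0.750267)
  = −0.75 × (-0.287326) = 0.215495 substitutions/site.
Under a molecular clock d = 2μt, so t = d/(2μ) = 0.215495 / (2 × 0.02) = 5.39 Myr.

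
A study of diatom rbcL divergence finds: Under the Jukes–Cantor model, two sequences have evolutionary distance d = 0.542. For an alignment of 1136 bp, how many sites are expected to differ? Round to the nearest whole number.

Invert JC69: p = (3/4)(1 − e^(−4d/3)) = 0.75 × (1 − e^(-0.722667)) = 0.75 × (1 − 0.485456) = 0.385908.
Expected differing sites = pL ≈ 0.385908 × 1136 = 438.391488 ≈ 438.

438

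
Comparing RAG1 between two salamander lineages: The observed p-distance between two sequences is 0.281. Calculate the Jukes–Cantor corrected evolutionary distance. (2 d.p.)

d = −(3/4) ln(1 − 4p/3) = −0.75 ln(1 − 0.374667) = −0.75 ln(0.625333)
  = −0.75 × (-0.469471) = 0.352103 substitutions/site.

0.35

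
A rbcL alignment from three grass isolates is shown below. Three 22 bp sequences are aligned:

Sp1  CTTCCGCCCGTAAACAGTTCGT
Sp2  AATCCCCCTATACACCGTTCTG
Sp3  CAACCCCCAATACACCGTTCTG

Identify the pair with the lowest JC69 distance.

Sp2 and Sp3

Sp1–Sp2: 9/22 differ, p = 0.409, d = 0.591.
Sp1–Sp3: 9/22 differ, p = 0.409, d = 0.591.
Sp2–Sp3: 3/22 differ, p = 0.136, d = 0.151.
The smallest distance is between Sp2 and Sp3.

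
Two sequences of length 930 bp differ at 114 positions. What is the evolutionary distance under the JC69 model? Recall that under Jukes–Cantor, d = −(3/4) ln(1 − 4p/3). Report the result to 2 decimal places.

p = 114/930 ≈ 0.122581.
d = −(3/4) ln(1 − 4p/3) = −0.75 ln(1 − 0.163441) = −0.75 ln(0.836559)
  = −0.75 × (-0.178458) = 0.133844 substitutions/site.

0.13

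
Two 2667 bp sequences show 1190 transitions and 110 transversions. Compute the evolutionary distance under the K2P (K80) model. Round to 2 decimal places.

P = 1190/2667 ≈ 0.446194 and Q = 110/2667 ≈ 0.041245.
Under the Kimura two-parameter model, d = −½ ln(1 − 2P − Q) − ¼ ln(1 − 2Q).
1 − 2P − Q = 0.066367, giving −½ ln(0.066367) = 1.356278.
1 − 2Q = 0.91751, giving −¼ ln(0.91751) = 0.021523.
d = 1.356278 + 0.021523 = 1.377801.

1.38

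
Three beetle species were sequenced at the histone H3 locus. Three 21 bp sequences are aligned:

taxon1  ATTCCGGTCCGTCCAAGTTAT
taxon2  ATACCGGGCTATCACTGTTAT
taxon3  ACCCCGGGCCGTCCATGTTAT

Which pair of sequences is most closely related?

taxon1–taxon2: 7/21 differ, p = 0.333, d = 0.441.
taxon1–taxon3: 4/21 differ, p = 0.190, d = 0.220.
taxon2–taxon3: 6/21 differ, p = 0.286, d = 0.360.
The smallest distance is between taxon1 and taxon3.

taxon1 and taxon3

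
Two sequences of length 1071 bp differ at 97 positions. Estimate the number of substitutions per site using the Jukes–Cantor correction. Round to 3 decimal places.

0.097

p = 97/1071 ≈ 0.09057.
d = −(3/4) ln(1 − 4p/3) = −0.75 ln(1 − 0.12076) = −0.75 ln(0.87924)
  = −0.75 × (-0.128697) = 0.096523 substitutions/site.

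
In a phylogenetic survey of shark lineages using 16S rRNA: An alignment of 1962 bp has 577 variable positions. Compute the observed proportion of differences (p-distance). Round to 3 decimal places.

p = 577/1962 = 0.294087… ≈ 0.294 (to 3 d.p.).

0.294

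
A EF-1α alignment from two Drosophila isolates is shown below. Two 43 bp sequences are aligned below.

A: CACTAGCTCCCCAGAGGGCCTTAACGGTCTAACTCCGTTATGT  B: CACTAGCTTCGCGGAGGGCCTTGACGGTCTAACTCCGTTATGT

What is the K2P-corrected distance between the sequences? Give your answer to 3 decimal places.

Of 43 sites, 3 differences are transitions and 1 are transversions, so P = 3/43 ≈ 0.069767 and Q = 1/43 ≈ 0.023256.
Under the Kimura two-parameter model, d = −½ ln(1 − 2P − Q) − ¼ ln(1 − 2Q).
1 − 2P − Q = 0.83721, giving −½ ln(0.83721) = 0.088840.
1 − 2Q = 0.953488, giving −¼ ln(0.953488) = 0.011907.
d = 0.088840 + 0.011907 = 0.100747.

0.101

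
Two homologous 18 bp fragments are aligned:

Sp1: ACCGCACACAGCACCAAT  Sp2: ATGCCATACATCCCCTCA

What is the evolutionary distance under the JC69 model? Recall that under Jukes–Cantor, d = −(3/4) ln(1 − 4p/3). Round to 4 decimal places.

The sequences differ at 9 of 18 sites (2, 3, 4, 7, 11, 13, 16, 17, 18), so p = 9/18 = 0.5.
d = −(3/4) ln(1 − 4p/3) = −0.75 ln(1 − 0.666667) = −0.75 ln(0.333333)
  = −0.75 × (-1.098613) = 0.823960 substitutions/site.

0.8240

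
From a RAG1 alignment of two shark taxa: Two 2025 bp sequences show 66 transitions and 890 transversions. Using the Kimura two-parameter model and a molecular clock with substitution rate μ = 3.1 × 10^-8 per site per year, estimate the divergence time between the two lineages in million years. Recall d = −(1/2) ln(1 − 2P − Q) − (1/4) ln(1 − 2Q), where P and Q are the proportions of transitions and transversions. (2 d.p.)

P = 66/2025 ≈ 0.032593 and Q = 890/2025 ≈ 0.439506.
Under the Kimura two-parameter model, d = −½ ln(1 − 2P − Q) − ¼ ln(1 − 2Q).
1 − 2P − Q = 0.495308, giving −½ ln(0.495308) = 0.351288.
1 − 2Q = 0.120988, giving −¼ ln(0.120988) = 0.528016.
d = 0.351288 + 0.528016 = 0.879304.
Under a molecular clock d = 2μt, so t = d/(2μ) = 0.879304 / (2 × 3.1 × 10^-8) = 14.18 million years.

14.18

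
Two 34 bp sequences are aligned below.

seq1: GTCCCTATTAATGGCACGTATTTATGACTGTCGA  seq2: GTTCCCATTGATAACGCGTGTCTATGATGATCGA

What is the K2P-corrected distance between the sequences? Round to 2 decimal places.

Of 34 sites, 10 differences are transitions and 1 are transversions, so P = 10/34 ≈ 0.294118 and Q = 1/34 ≈ 0.029412.
Under the Kimura two-parameter model, d = −½ ln(1 − 2P − Q) − ¼ ln(1 − 2Q).
1 − 2P − Q = 0.382352, giving −½ ln(0.382352) = 0.480707.
1 − 2Q = 0.941176, giving −¼ ln(0.941176) = 0.015156.
d = 0.480707 + 0.015156 = 0.495863.

0.50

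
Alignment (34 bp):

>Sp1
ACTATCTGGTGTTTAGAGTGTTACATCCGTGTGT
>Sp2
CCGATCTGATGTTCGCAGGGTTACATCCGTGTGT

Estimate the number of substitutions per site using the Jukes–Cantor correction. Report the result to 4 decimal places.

The sequences differ at 7 of 34 sites (1, 3, 9, 14, 15, 16, 19), so p = 7/34 ≈ 0.205882.
d = −(3/4) ln(1 − 4p/3) = −0.75 ln(1 − 0.274509) = −0.75 ln(0.725491)
  = −0.75 × (-0.320907) = 0.240680 substitutions/site.

0.2407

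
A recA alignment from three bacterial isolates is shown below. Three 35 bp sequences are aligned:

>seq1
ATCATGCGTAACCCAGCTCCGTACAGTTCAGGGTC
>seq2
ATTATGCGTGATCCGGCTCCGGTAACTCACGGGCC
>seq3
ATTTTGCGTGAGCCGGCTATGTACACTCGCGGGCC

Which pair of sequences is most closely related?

seq1–seq2: 12/35 differ, p = 0.343, d = 0.458.
seq1–seq3: 12/35 differ, p = 0.343, d = 0.458.
seq2–seq3: 8/35 differ, p = 0.229, d = 0.273.
The smallest distance is between seq2 and seq3.

seq2 and seq3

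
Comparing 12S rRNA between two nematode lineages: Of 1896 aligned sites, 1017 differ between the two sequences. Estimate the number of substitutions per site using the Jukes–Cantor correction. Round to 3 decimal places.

0.942

p = 1017/1896 ≈ 0.536392.
d = −(3/4) ln(1 − 4p/3) = −0.75 ln(1 − 0.715189) = −0.75 ln(0.284811)
  = −0.75 × (-1.255929) = 0.941947 substitutions/site.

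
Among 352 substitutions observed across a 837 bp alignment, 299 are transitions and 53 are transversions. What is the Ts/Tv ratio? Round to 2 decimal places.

R = 299/53 = 5.641509… ≈ 5.64 (to 2 d.p.).

5.64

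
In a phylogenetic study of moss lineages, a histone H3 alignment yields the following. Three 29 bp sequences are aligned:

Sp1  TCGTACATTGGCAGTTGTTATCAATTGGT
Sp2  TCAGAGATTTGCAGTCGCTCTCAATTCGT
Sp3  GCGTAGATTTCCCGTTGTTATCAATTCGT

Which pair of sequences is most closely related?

Sp1–Sp2: 8/29 differ, p = 0.276, d = 0.344.
Sp1–Sp3: 6/29 differ, p = 0.207, d = 0.242.
Sp2–Sp3: 8/29 differ, p = 0.276, d = 0.344.
The smallest distance is between Sp1 and Sp3.

Sp1 and Sp3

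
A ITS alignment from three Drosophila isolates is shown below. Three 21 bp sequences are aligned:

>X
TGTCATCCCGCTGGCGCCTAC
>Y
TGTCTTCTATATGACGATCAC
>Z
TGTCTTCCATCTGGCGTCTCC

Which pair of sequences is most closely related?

X–Y: 9/21 differ, p = 0.429, d = 0.635.
X–Z: 5/21 differ, p = 0.238, d = 0.286.
Y–Z: 7/21 differ, p = 0.333, d = 0.441.
The smallest distance is between X and Z.

X and Z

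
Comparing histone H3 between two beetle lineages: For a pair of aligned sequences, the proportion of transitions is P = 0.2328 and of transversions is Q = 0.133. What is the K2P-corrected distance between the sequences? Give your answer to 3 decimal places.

Under the Kimura two-parameter model, d = −½ ln(1 − 2P − Q) − ¼ ln(1 − 2Q).
1 − 2P − Q = 0.4014, giving −½ ln(0.4014) = 0.456398.
1 − 2Q = 0.734, giving −¼ ln(0.734) = 0.077312.
d = 0.456398 + 0.077312 = 0.533710.

0.534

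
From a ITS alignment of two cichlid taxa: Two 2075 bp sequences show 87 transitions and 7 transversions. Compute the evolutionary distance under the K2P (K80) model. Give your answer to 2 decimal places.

P = 87/2075 ≈ 0.041928 and Q = 7/2075 ≈ 0.003373.
Under the Kimura two-parameter model, d = −½ ln(1 − 2P − Q) − ¼ ln(1 − 2Q).
1 − 2P − Q = 0.912771, giving −½ ln(0.912771) = 0.045635.
1 − 2Q = 0.993254, giving −¼ ln(0.993254) = 0.001692.
d = 0.045635 + 0.001692 = 0.047327.

0.05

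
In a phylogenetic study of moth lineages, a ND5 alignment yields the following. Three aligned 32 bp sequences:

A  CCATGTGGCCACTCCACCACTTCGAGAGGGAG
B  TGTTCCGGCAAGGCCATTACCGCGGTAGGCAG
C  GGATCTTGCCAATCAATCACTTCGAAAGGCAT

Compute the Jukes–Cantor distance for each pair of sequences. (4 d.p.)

A–B: 15/32 sites differ → p = 0.46875, d = −0.75 ln(1 − 0.625) = 0.735622 ≈ 0.7356.
A–C: 10/32 sites differ → p = 0.3125, d = −0.75 ln(1 − 0.416667) = 0.404248 ≈ 0.4042.
B–C: 14/32 sites differ → p = 0.4375, d = −0.75 ln(1 − 0.583333) = 0.656601 ≈ 0.6566.

d(A,B) = 0.7356, d(A,C) = 0.4042, d(B,C) = 0.6566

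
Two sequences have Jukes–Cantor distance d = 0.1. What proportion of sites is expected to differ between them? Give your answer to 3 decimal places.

0.094

p = (3/4)(1 − e^(−4d/3)) = 0.75 × (1 − e^(-0.133333)) = 0.75 × (1 − 0.875174) = 0.093620.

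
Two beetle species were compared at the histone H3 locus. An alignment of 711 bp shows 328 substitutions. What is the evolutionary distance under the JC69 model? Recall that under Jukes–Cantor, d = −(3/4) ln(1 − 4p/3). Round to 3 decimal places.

0.716

p = 328/711 ≈ 0.461322.
d = −(3/4) ln(1 − 4p/3) = −0.75 ln(1 − 0.615096) = −0.75 ln(0.384904)
  = −0.75 × (-0.954761) = 0.716071 substitutions/site.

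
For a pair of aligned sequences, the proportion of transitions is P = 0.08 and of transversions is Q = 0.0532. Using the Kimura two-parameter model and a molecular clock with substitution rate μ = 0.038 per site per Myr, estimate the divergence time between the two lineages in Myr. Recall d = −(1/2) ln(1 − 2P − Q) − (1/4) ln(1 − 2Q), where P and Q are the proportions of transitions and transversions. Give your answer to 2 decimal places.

1.95

Under the Kimura two-parameter model, d = −½ ln(1 − 2P − Q) − ¼ ln(1 − 2Q).
1 − 2P − Q = 0.7868, giving −½ ln(0.7868) = 0.119891.
1 − 2Q = 0.8936, giving −¼ ln(0.8936) = 0.028124.
d = 0.119891 + 0.028124 = 0.148015.
Under a molecular clock d = 2μt, so t = d/(2μ) = 0.148015 / (2 × 0.038) = 1.95 Myr.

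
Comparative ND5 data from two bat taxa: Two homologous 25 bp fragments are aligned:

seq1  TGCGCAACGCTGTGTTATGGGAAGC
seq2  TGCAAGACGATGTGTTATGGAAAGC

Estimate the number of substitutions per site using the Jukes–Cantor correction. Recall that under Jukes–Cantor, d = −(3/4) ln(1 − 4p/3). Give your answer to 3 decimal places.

The sequences differ at 5 of 25 sites (4, 5, 6, 10, 21), so p = 5/25 = 0.2.
d = −(3/4) ln(1 − 4p/3) = −0.75 ln(1 − 0.266667) = −0.75 ln(0.733333)
  = −0.75 × (-0.310155) = 0.232616 substitutions/site.

0.233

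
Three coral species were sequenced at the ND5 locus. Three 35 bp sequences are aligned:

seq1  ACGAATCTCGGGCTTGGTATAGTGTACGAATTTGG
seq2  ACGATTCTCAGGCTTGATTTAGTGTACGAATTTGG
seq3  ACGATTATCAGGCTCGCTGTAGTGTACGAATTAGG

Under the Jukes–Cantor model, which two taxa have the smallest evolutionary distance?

seq1–seq2: 4/35 differ, p = 0.114, d = 0.124.
seq1–seq3: 7/35 differ, p = 0.200, d = 0.233.
seq2–seq3: 5/35 differ, p = 0.143, d = 0.158.
The smallest distance is between seq1 and seq2.

seq1 and seq2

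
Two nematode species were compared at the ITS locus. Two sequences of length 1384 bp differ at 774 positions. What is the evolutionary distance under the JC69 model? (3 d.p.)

p = 774/1384 ≈ 0.559249.
d = −(3/4) ln(1 − 4p/3) = −0.75 ln(1 − 0.745665) = −0.75 ln(0.254335)
  = −0.75 × (-1.369103) = 1.026827 substitutions/site.

1.027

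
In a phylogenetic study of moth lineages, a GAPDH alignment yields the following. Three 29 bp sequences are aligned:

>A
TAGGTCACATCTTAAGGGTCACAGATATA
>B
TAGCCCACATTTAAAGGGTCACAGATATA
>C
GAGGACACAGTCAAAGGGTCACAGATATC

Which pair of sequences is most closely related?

A and B

A–B: 4/29 differ, p = 0.138, d = 0.152.
A–C: 7/29 differ, p = 0.241, d = 0.291.
B–C: 6/29 differ, p = 0.207, d = 0.242.
The smallest distance is between A and B.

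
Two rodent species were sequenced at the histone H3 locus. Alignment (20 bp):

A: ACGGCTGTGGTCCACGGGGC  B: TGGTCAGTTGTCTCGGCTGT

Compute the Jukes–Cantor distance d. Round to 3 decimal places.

0.991

The sequences differ at 11 of 20 sites, so p = 11/20 = 0.55.
d = −(3/4) ln(1 − 4p/3) = −0.75 ln(1 − 0.733333) = −0.75 ln(0.266667)
  = −0.75 × (-1.321755) = 0.991316 substitutions/site.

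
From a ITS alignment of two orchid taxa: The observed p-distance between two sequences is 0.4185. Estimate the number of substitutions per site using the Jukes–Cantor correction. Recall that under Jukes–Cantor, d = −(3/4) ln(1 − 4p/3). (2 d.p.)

d = −(3/4) ln(1 − 4p/3) = −0.75 ln(1 − 0.558) = −0.75 ln(0.442)
  = −0.75 × (-0.816445) = 0.612334 substitutions/site.

0.61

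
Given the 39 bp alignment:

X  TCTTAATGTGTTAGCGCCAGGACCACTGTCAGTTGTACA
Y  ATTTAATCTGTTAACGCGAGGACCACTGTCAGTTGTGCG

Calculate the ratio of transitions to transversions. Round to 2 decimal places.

1.33

Transitions are A↔G and C↔T; transversions are all other mismatches.
Transitions: 4. Transversions: 3.
R = 4/3 = 1.333333… ≈ 1.33 (to 2 d.p.).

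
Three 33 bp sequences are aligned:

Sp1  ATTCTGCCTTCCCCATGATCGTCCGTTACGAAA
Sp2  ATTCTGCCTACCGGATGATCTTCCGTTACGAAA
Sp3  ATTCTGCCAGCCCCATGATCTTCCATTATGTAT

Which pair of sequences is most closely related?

Sp1 and Sp2

Sp1–Sp2: 4/33 differ, p = 0.121, d = 0.132.
Sp1–Sp3: 7/33 differ, p = 0.212, d = 0.249.
Sp2–Sp3: 8/33 differ, p = 0.242, d = 0.293.
The smallest distance is between Sp1 and Sp2.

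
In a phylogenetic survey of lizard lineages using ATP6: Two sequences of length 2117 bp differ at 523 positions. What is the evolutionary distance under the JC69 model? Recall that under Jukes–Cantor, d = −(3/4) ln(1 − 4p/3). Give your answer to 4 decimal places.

0.2997

p = 523/2117 ≈ 0.247048.
d = −(3/4) ln(1 − 4p/3) = −0.75 ln(1 − 0.329397) = −0.75 ln(0.670603)
  = −0.75 × (-0.399578) = 0.299684 substitutions/site.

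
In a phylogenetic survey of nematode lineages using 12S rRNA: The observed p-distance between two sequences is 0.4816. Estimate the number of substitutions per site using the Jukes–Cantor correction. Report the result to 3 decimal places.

0.771

d = −(3/4) ln(1 − 4p/3) = −0.75 ln(1 − 0.642133) = −0.75 ln(0.357867)
  = −0.75 × (-1.027594) = 0.770696 substitutions/site.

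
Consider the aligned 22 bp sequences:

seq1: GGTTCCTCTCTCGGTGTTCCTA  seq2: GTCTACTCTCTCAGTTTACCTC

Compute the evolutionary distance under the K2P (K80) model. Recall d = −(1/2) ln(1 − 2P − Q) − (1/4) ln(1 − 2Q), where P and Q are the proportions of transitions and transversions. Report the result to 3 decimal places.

0.415

Of 22 sites, 2 differences are transitions and 5 are transversions, so P = 2/22 ≈ 0.090909 and Q = 5/22 ≈ 0.227273.
Under the Kimura two-parameter model, d = −½ ln(1 − 2P − Q) − ¼ ln(1 − 2Q).
1 − 2P − Q = 0.590909, giving −½ ln(0.590909) = 0.263047.
1 − 2Q = 0.545454, giving −¼ ln(0.545454) = 0.151534.
d = 0.263047 + 0.151534 = 0.414581.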